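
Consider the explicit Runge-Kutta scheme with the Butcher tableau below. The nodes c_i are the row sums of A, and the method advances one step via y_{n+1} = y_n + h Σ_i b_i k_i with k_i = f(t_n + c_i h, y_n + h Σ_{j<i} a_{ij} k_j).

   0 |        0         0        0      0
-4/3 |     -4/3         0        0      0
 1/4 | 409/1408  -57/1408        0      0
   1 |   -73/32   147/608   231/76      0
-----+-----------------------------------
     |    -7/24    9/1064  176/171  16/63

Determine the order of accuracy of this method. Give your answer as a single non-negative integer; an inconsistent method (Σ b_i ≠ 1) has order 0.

4

b = (-7/24, 9/1064, 176/171, 16/63)
c = (0, -4/3, 1/4, 1)
Ac = (0, 0, 19/352, 7/16)
Σ b_i: (-7/24)·1 + 9/1064·1 + 176/171·1 + 16/63·1 = 1 ✓
b·c: 9/1064·(-4/3) + 176/171·1/4 + 16/63·1 = 1/2 ✓
b·c²: 9/1064·16/9 + 176/171·1/16 + 16/63·1 = 1/3 ✓
b·Ac: 176/171·19/352 + 16/63·7/16 = 1/6 ✓
b·c³: 9/1064·(-64/27) + 176/171·1/64 + 16/63·1 = 1/4 ✓
b·(c∘Ac): 176/171·19/1408 + 16/63·7/16 = 1/8 ✓
b·Ac²: 176/171·(-19/264) + 16/63·119/192 = 1/12 ✓
b·A²c: 16/63·21/128 = 1/24 ✓; 4 stages ⇒ order 4.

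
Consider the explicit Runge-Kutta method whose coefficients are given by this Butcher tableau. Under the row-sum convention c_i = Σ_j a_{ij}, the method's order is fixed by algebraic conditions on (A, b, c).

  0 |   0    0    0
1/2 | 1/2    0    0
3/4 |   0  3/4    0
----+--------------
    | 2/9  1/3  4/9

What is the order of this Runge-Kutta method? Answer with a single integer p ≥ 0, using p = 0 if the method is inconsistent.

b = (2/9, 1/3, 4/9)
c = (0, 1/2, 3/4)
Ac = (0, 0, 3/8)
Σ b_i: 2/9·1 + 1/3·1 + 4/9·1 = 1 ✓
b·c: 1/3·1/2 + 4/9·3/4 = 1/2 ✓
b·c²: 1/3·1/4 + 4/9·9/16 = 1/3 ✓
b·Ac: 4/9·3/8 = 1/6 ✓; 3 stages ⇒ order 3.

3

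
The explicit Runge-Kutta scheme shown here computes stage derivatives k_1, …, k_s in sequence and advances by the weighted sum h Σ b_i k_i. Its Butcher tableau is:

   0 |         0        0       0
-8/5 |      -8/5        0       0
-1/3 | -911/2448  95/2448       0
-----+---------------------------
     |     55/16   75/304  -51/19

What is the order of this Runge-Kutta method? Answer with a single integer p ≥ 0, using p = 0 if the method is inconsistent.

3

b = (55/16, 75/304, -51/19)
c = (0, -8/5, -1/3)
Ac = (0, 0, -19/306)
Σ b_i: 55/16·1 + 75/304·1 + (-51/19)·1 = 1 ✓
b·c: 75/304·(-8/5) + (-51/19)·(-1/3) = 1/2 ✓
b·c²: 75/304·64/25 + (-51/19)·1/9 = 1/3 ✓
b·Ac: (-51/19)·(-19/306) = 1/6 ✓; 3 stages ⇒ order 3.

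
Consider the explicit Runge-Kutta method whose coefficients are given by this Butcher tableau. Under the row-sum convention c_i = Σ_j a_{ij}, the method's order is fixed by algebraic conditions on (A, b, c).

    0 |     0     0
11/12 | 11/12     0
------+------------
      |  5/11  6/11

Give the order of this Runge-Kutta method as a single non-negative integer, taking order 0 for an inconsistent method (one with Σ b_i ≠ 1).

b = (5/11, 6/11)
c = (0, 11/12)
Σ b_i: 5/11·1 + 6/11·1 = 1 ✓
b·c: 6/11·11/12 = 1/2 ✓; 2 stages ⇒ order 2.

2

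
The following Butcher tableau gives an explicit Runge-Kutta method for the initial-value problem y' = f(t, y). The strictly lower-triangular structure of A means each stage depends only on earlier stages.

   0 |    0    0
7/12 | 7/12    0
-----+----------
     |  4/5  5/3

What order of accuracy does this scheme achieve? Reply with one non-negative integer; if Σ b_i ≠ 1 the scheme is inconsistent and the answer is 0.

b = (4/5, 5/3)
c = (0, 7/12)
Σ b_i: 4/5·1 + 5/3·1 = 37/15 ≠ 1 ⇒ order 0.

0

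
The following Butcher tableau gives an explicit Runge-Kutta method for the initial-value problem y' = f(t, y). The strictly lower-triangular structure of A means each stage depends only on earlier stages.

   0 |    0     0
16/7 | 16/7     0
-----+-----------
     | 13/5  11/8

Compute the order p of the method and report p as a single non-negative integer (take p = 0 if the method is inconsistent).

b = (13/5, 11/8)
c = (0, 16/7)
Σ b_i: 13/5·1 + 11/8·1 = 159/40 ≠ 1 ⇒ order 0.

0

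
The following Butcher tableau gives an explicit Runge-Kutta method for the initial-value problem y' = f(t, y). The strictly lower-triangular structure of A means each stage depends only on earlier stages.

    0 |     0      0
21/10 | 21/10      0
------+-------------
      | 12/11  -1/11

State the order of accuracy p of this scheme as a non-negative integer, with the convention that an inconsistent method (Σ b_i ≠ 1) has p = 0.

b = (12/11, -1/11)
c = (0, 21/10)
Σ b_i: 12/11·1 + (-1/11)·1 = 1 ✓
b·c: (-1/11)·21/10 = -21/110 ≠ 1/2 ⇒ order 1.

1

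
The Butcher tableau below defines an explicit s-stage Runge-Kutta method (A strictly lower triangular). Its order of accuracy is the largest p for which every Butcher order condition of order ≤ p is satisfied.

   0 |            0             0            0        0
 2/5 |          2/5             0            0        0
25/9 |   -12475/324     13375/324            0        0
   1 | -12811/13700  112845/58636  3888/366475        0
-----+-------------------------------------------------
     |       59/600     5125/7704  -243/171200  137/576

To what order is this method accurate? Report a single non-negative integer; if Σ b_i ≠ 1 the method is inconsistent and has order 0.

b = (59/600, 5125/7704, -243/171200, 137/576)
c = (0, 2/5, 25/9, 1)
Ac = (0, 0, 2675/162, 219/274)
Σ b_i: 59/600·1 + 5125/7704·1 + (-243/171200)·1 + 137/576·1 = 1 ✓
b·c: 5125/7704·2/5 + (-243/171200)·25/9 + 137/576·1 = 1/2 ✓
b·c²: 5125/7704·4/25 + (-243/171200)·625/81 + 137/576·1 = 1/3 ✓
b·Ac: (-243/171200)·2675/162 + 137/576·219/274 = 1/6 ✓
b·c³: 5125/7704·8/125 + (-243/171200)·15625/729 + 137/576·1 = 1/4 ✓
b·(c∘Ac): (-243/171200)·66875/1458 + 137/576·219/274 = 1/8 ✓
b·Ac²: (-243/171200)·535/81 + 137/576·267/685 = 1/12 ✓
b·A²c: 137/576·24/137 = 1/24 ✓; 4 stages ⇒ order 4.

4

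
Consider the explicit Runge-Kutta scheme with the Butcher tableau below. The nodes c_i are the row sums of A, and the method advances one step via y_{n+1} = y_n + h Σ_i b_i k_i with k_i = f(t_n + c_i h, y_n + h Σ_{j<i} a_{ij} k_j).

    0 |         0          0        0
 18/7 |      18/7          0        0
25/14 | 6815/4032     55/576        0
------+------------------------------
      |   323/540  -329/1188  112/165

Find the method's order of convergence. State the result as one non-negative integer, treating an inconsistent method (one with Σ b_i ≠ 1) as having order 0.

3

b = (323/540, -329/1188, 112/165)
c = (0, 18/7, 25/14)
Ac = (0, 0, 55/224)
Σ b_i: 323/540·1 + (-329/1188)·1 + 112/165·1 = 1 ✓
b·c: (-329/1188)·18/7 + 112/165·25/14 = 1/2 ✓
b·c²: (-329/1188)·324/49 + 112/165·625/196 = 1/3 ✓
b·Ac: 112/165·55/224 = 1/6 ✓; 3 stages ⇒ order 3.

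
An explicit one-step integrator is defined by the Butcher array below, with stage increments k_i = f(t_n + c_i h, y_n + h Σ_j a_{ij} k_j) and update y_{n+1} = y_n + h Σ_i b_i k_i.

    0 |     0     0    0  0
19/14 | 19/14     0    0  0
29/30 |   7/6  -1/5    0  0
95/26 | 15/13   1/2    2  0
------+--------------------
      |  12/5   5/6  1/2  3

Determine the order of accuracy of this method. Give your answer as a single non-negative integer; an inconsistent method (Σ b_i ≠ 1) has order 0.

0

b = (12/5, 5/6, 1/2, 3)
c = (0, 19/14, 29/30, 95/26)
Ac = (0, 0, -19/70, 1097/420)
Σ b_i: 12/5·1 + 5/6·1 + 1/2·1 + 3·1 = 101/15 ≠ 1 ⇒ order 0.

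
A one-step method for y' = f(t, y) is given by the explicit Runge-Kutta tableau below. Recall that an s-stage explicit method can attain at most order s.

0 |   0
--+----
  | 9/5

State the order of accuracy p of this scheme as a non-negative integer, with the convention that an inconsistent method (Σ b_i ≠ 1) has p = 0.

b = (9/5)
c = (0)
Σ b_i: 9/5·1 = 9/5 ≠ 1 ⇒ order 0.

0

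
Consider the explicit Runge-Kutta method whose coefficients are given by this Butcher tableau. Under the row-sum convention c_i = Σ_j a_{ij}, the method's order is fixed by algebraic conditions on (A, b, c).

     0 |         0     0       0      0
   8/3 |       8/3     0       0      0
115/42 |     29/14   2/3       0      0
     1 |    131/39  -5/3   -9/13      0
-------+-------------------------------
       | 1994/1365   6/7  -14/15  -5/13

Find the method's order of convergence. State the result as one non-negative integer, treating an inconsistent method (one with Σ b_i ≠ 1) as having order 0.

b = (1994/1365, 6/7, -14/15, -5/13)
c = (0, 8/3, 115/42, 1)
Ac = (0, 0, 16/9, -10385/1638)
Σ b_i: 1994/1365·1 + 6/7·1 + (-14/15)·1 + (-5/13)·1 = 1 ✓
b·c: 6/7·8/3 + (-14/15)·115/42 + (-5/13)·1 = -536/819 ≠ 1/2 ⇒ order 1.

1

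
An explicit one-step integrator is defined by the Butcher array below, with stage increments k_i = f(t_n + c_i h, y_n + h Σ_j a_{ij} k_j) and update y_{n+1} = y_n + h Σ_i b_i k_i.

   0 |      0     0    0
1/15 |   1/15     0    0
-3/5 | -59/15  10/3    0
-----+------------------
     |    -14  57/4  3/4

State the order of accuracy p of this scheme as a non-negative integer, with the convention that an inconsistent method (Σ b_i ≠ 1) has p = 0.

3

b = (-14, 57/4, 3/4)
c = (0, 1/15, -3/5)
Ac = (0, 0, 2/9)
Σ b_i: (-14)·1 + 57/4·1 + 3/4·1 = 1 ✓
b·c: 57/4·1/15 + 3/4·(-3/5) = 1/2 ✓
b·c²: 57/4·1/225 + 3/4·9/25 = 1/3 ✓
b·Ac: 3/4·2/9 = 1/6 ✓; 3 stages ⇒ order 3.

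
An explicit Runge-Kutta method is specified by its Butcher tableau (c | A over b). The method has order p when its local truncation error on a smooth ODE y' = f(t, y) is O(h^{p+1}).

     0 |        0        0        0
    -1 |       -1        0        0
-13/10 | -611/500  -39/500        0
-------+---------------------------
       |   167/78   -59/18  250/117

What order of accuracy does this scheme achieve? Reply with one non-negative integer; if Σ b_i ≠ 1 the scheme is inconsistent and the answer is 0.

3

b = (167/78, -59/18, 250/117)
c = (0, -1, -13/10)
Ac = (0, 0, 39/500)
Σ b_i: 167/78·1 + (-59/18)·1 + 250/117·1 = 1 ✓
b·c: (-59/18)·(-1) + 250/117·(-13/10) = 1/2 ✓
b·c²: (-59/18)·1 + 250/117·169/100 = 1/3 ✓
b·Ac: 250/117·39/500 = 1/6 ✓; 3 stages ⇒ order 3.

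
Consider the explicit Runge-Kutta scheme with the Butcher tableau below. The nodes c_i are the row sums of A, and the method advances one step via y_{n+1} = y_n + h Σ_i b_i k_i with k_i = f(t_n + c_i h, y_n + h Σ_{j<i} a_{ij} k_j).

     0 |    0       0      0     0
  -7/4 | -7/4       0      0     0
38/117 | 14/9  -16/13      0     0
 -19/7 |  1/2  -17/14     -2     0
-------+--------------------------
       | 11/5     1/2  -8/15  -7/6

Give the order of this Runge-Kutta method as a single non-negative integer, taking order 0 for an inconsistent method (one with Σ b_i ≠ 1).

1

b = (11/5, 1/2, -8/15, -7/6)
c = (0, -7/4, 38/117, -19/7)
Ac = (0, 0, 28/13, 1381/936)
Σ b_i: 11/5·1 + 1/2·1 + (-8/15)·1 + (-7/6)·1 = 1 ✓
b·c: 1/2·(-7/4) + (-8/15)·38/117 + (-7/6)·(-19/7) = 29743/14040 ≠ 1/2 ⇒ order 1.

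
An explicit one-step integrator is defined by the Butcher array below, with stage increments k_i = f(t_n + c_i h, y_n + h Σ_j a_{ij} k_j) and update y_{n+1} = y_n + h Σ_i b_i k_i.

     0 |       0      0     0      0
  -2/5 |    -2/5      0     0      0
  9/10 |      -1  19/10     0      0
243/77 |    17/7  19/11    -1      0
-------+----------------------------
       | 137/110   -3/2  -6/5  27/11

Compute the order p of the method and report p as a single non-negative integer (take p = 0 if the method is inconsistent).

1

b = (137/110, -3/2, -6/5, 27/11)
c = (0, -2/5, 9/10, 243/77)
Ac = (0, 0, -19/25, -35/22)
Σ b_i: 137/110·1 + (-3/2)·1 + (-6/5)·1 + 27/11·1 = 1 ✓
b·c: (-3/2)·(-2/5) + (-6/5)·9/10 + 27/11·243/77 = 153861/21175 ≠ 1/2 ⇒ order 1.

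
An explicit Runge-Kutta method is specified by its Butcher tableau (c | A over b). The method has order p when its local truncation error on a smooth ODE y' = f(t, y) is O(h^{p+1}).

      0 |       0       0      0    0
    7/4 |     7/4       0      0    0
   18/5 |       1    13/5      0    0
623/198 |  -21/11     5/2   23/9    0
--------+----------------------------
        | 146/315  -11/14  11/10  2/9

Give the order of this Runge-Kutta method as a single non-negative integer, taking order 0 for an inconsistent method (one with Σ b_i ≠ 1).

1

b = (146/315, -11/14, 11/10, 2/9)
c = (0, 7/4, 18/5, 623/198)
Ac = (0, 0, 91/20, 543/40)
Σ b_i: 146/315·1 + (-11/14)·1 + 11/10·1 + 2/9·1 = 1 ✓
b·c: (-11/14)·7/4 + 11/10·18/5 + 2/9·623/198 = 585247/178200 ≠ 1/2 ⇒ order 1.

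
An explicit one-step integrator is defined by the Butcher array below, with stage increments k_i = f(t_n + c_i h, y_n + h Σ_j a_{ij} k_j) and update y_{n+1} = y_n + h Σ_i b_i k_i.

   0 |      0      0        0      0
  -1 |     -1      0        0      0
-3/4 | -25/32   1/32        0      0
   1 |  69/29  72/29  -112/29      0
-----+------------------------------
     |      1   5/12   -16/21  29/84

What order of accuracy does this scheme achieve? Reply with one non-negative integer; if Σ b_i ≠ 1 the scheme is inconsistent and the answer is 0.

b = (1, 5/12, -16/21, 29/84)
c = (0, -1, -3/4, 1)
Ac = (0, 0, -1/32, 12/29)
Σ b_i: 1·1 + 5/12·1 + (-16/21)·1 + 29/84·1 = 1 ✓
b·c: 5/12·(-1) + (-16/21)·(-3/4) + 29/84·1 = 1/2 ✓
b·c²: 5/12·1 + (-16/21)·9/16 + 29/84·1 = 1/3 ✓
b·Ac: (-16/21)·(-1/32) + 29/84·12/29 = 1/6 ✓
b·c³: 5/12·(-1) + (-16/21)·(-27/64) + 29/84·1 = 1/4 ✓
b·(c∘Ac): (-16/21)·3/128 + 29/84·12/29 = 1/8 ✓
b·Ac²: (-16/21)·1/32 + 29/84·9/29 = 1/12 ✓
b·A²c: 29/84·7/58 = 1/24 ✓; 4 stages ⇒ order 4.

4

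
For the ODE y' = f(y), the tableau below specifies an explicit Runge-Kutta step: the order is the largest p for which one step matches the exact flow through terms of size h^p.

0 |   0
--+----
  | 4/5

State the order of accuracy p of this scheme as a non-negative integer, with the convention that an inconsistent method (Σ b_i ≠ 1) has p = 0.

b = (4/5)
c = (0)
Σ b_i: 4/5·1 = 4/5 ≠ 1 ⇒ order 0.

0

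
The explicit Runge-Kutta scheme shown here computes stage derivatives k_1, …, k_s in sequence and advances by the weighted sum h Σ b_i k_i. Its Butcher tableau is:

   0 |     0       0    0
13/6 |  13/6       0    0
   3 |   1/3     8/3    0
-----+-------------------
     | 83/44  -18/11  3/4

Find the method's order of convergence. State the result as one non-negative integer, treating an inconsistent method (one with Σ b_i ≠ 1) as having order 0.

b = (83/44, -18/11, 3/4)
c = (0, 13/6, 3)
Ac = (0, 0, 52/9)
Σ b_i: 83/44·1 + (-18/11)·1 + 3/4·1 = 1 ✓
b·c: (-18/11)·13/6 + 3/4·3 = -57/44 ≠ 1/2 ⇒ order 1.

1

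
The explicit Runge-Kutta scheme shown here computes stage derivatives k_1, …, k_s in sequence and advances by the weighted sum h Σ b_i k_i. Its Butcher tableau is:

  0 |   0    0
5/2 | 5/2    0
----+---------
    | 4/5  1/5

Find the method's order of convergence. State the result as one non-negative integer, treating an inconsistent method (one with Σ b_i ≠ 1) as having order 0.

b = (4/5, 1/5)
c = (0, 5/2)
Σ b_i: 4/5·1 + 1/5·1 = 1 ✓
b·c: 1/5·5/2 = 1/2 ✓; 2 stages ⇒ order 2.

2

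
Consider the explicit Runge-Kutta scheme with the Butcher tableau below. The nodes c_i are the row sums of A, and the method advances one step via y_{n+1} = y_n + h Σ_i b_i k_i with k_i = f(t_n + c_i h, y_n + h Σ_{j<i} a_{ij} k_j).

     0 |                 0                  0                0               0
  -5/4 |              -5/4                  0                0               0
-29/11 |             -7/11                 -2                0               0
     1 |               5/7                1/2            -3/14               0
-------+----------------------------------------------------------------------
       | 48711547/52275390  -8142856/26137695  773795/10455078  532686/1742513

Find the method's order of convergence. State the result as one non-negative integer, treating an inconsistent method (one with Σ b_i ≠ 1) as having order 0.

b = (48711547/52275390, -8142856/26137695, 773795/10455078, 532686/1742513)
c = (0, -5/4, -29/11, 1)
Ac = (0, 0, 5/2, -37/616)
Σ b_i: 48711547/52275390·1 + (-8142856/26137695)·1 + 773795/10455078·1 + 532686/1742513·1 = 1 ✓
b·c: (-8142856/26137695)·(-5/4) + 773795/10455078·(-29/11) + 532686/1742513·1 = 1/2 ✓
b·c²: (-8142856/26137695)·25/16 + 773795/10455078·841/121 + 532686/1742513·1 = 1/3 ✓
b·Ac: 773795/10455078·5/2 + 532686/1742513·(-37/616) = 1/6 ✓
b·c³: (-8142856/26137695)·(-125/64) + 773795/10455078·(-24389/1331) + 532686/1742513·1 = -67776947/153341144 ≠ 1/4 ⇒ order 3.
b·(c∘Ac): 773795/10455078·(-145/22) + 532686/1742513·(-37/616) = -5291987/10455078 ≠ 1/8
b·Ac²: 773795/10455078·(-25/8) + 532686/1742513·(-19193/27104) = -205979693/460023432 ≠ 1/12
b·A²c: 532686/1742513·(-15/28) = -570735/3485026 ≠ 1/24

3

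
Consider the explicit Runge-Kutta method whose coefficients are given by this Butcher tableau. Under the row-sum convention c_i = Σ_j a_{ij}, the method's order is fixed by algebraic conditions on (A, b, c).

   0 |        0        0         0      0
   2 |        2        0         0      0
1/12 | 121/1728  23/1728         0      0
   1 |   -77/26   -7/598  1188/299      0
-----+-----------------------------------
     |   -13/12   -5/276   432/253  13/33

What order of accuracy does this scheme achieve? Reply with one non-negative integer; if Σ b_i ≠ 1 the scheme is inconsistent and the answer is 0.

b = (-13/12, -5/276, 432/253, 13/33)
c = (0, 2, 1/12, 1)
Ac = (0, 0, 23/864, 4/13)
Σ b_i: (-13/12)·1 + (-5/276)·1 + 432/253·1 + 13/33·1 = 1 ✓
b·c: (-5/276)·2 + 432/253·1/12 + 13/33·1 = 1/2 ✓
b·c²: (-5/276)·4 + 432/253·1/144 + 13/33·1 = 1/3 ✓
b·Ac: 432/253·23/864 + 13/33·4/13 = 1/6 ✓
b·c³: (-5/276)·8 + 432/253·1/1728 + 13/33·1 = 1/4 ✓
b·(c∘Ac): 432/253·23/10368 + 13/33·4/13 = 1/8 ✓
b·Ac²: 432/253·23/432 + 13/33·(-1/52) = 1/12 ✓
b·A²c: 13/33·11/104 = 1/24 ✓; 4 stages ⇒ order 4.

4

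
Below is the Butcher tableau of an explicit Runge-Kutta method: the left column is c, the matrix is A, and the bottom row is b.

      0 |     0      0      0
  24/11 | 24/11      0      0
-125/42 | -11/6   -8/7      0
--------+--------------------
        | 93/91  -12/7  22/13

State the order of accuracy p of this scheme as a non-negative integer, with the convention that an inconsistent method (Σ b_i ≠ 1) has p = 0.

1

b = (93/91, -12/7, 22/13)
c = (0, 24/11, -125/42)
Ac = (0, 0, -192/77)
Σ b_i: 93/91·1 + (-12/7)·1 + 22/13·1 = 1 ✓
b·c: (-12/7)·24/11 + 22/13·(-125/42) = -26357/3003 ≠ 1/2 ⇒ order 1.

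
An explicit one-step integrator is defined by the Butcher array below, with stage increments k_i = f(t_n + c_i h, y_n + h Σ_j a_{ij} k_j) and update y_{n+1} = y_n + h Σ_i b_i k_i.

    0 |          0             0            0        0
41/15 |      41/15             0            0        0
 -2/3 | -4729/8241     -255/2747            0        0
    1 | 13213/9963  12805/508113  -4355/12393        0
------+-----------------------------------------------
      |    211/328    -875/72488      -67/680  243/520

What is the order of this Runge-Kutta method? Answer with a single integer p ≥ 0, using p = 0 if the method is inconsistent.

4

b = (211/328, -875/72488, -67/680, 243/520)
c = (0, 41/15, -2/3, 1)
Ac = (0, 0, -17/67, 221/729)
Σ b_i: 211/328·1 + (-875/72488)·1 + (-67/680)·1 + 243/520·1 = 1 ✓
b·c: (-875/72488)·41/15 + (-67/680)·(-2/3) + 243/520·1 = 1/2 ✓
b·c²: (-875/72488)·1681/225 + (-67/680)·4/9 + 243/520·1 = 1/3 ✓
b·Ac: (-67/680)·(-17/67) + 243/520·221/729 = 1/6 ✓
b·c³: (-875/72488)·68921/3375 + (-67/680)·(-8/27) + 243/520·1 = 1/4 ✓
b·(c∘Ac): (-67/680)·34/201 + 243/520·221/729 = 1/8 ✓
b·Ac²: (-67/680)·(-697/1005) + 243/520·13/405 = 1/12 ✓
b·A²c: 243/520·65/729 = 1/24 ✓; 4 stages ⇒ order 4.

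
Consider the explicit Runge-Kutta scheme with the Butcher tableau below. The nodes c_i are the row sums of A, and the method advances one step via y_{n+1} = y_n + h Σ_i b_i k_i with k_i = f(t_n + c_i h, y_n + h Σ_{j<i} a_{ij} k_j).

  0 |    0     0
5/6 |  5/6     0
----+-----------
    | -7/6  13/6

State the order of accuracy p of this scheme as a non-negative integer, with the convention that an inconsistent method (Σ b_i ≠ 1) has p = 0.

b = (-7/6, 13/6)
c = (0, 5/6)
Σ b_i: (-7/6)·1 + 13/6·1 = 1 ✓
b·c: 13/6·5/6 = 65/36 ≠ 1/2 ⇒ order 1.

1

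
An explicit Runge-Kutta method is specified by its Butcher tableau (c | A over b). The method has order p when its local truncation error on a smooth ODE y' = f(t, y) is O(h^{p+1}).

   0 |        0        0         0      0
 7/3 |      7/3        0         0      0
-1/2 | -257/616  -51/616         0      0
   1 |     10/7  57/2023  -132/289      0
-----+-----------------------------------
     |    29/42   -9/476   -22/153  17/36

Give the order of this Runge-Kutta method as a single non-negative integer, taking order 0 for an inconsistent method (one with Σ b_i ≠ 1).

b = (29/42, -9/476, -22/153, 17/36)
c = (0, 7/3, -1/2, 1)
Ac = (0, 0, -17/88, 5/17)
Σ b_i: 29/42·1 + (-9/476)·1 + (-22/153)·1 + 17/36·1 = 1 ✓
b·c: (-9/476)·7/3 + (-22/153)·(-1/2) + 17/36·1 = 1/2 ✓
b·c²: (-9/476)·49/9 + (-22/153)·1/4 + 17/36·1 = 1/3 ✓
b·Ac: (-22/153)·(-17/88) + 17/36·5/17 = 1/6 ✓
b·c³: (-9/476)·343/27 + (-22/153)·(-1/8) + 17/36·1 = 1/4 ✓
b·(c∘Ac): (-22/153)·17/176 + 17/36·5/17 = 1/8 ✓
b·Ac²: (-22/153)·(-119/264) + 17/36·2/51 = 1/12 ✓
b·A²c: 17/36·3/34 = 1/24 ✓; 4 stages ⇒ order 4.

4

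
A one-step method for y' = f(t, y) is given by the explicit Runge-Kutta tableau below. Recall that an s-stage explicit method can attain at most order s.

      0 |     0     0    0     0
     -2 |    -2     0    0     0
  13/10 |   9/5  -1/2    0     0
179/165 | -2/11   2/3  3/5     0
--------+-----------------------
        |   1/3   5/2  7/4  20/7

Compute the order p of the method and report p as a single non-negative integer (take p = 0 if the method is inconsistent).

0

b = (1/3, 5/2, 7/4, 20/7)
c = (0, -2, 13/10, 179/165)
Ac = (0, 0, 1, -83/150)
Σ b_i: 1/3·1 + 5/2·1 + 7/4·1 + 20/7·1 = 625/84 ≠ 1 ⇒ order 0.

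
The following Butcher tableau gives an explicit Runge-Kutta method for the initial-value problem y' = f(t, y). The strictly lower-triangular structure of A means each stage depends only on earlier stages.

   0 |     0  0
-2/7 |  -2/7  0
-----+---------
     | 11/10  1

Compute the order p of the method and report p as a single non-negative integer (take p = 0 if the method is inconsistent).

0

b = (11/10, 1)
c = (0, -2/7)
Σ b_i: 11/10·1 + 1·1 = 21/10 ≠ 1 ⇒ order 0.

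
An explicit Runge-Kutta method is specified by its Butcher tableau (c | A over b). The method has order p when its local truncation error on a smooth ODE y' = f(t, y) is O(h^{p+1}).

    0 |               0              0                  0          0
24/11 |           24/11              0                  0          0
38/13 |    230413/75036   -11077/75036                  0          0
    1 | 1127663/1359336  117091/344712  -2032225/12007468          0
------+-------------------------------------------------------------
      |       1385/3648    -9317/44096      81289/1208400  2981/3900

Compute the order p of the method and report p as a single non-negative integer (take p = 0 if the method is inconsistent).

4

b = (1385/3648, -9317/44096, 81289/1208400, 2981/3900)
c = (0, 24/11, 38/13, 1)
Ac = (0, 0, -2014/6253, 1469/5962)
Σ b_i: 1385/3648·1 + (-9317/44096)·1 + 81289/1208400·1 + 2981/3900·1 = 1 ✓
b·c: (-9317/44096)·24/11 + 81289/1208400·38/13 + 2981/3900·1 = 1/2 ✓
b·c²: (-9317/44096)·576/121 + 81289/1208400·1444/169 + 2981/3900·1 = 1/3 ✓
b·Ac: 81289/1208400·(-2014/6253) + 2981/3900·1469/5962 = 1/6 ✓
b·c³: (-9317/44096)·13824/1331 + 81289/1208400·54872/2197 + 2981/3900·1 = 1/4 ✓
b·(c∘Ac): 81289/1208400·(-76532/81289) + 2981/3900·1469/5962 = 1/8 ✓
b·Ac²: 81289/1208400·(-48336/68783) + 2981/3900·5603/32791 = 1/12 ✓
b·A²c: 2981/3900·325/5962 = 1/24 ✓; 4 stages ⇒ order 4.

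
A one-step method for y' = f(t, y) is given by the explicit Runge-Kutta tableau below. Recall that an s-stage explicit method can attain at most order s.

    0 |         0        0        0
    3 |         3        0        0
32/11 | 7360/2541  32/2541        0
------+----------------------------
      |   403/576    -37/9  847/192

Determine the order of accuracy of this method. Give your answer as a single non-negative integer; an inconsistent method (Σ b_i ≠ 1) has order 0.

3

b = (403/576, -37/9, 847/192)
c = (0, 3, 32/11)
Ac = (0, 0, 32/847)
Σ b_i: 403/576·1 + (-37/9)·1 + 847/192·1 = 1 ✓
b·c: (-37/9)·3 + 847/192·32/11 = 1/2 ✓
b·c²: (-37/9)·9 + 847/192·1024/121 = 1/3 ✓
b·Ac: 847/192·32/847 = 1/6 ✓; 3 stages ⇒ order 3.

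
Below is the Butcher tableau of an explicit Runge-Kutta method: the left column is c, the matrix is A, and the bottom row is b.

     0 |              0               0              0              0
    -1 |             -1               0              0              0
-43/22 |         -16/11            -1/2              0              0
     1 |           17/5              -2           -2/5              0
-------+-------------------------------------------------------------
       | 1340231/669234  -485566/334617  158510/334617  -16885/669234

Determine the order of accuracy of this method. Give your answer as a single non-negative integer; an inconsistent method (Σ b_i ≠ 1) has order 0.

3

b = (1340231/669234, -485566/334617, 158510/334617, -16885/669234)
c = (0, -1, -43/22, 1)
Ac = (0, 0, 1/2, 153/55)
Σ b_i: 1340231/669234·1 + (-485566/334617)·1 + 158510/334617·1 + (-16885/669234)·1 = 1 ✓
b·c: (-485566/334617)·(-1) + 158510/334617·(-43/22) + (-16885/669234)·1 = 1/2 ✓
b·c²: (-485566/334617)·1 + 158510/334617·1849/484 + (-16885/669234)·1 = 1/3 ✓
b·Ac: 158510/334617·1/2 + (-16885/669234)·153/55 = 1/6 ✓
b·c³: (-485566/334617)·(-1) + 158510/334617·(-79507/10648) + (-16885/669234)·1 = -10361217/4907716 ≠ 1/4 ⇒ order 3.
b·(c∘Ac): 158510/334617·(-43/44) + (-16885/669234)·153/55 = -178393/334617 ≠ 1/8
b·Ac²: 158510/334617·(-1/2) + (-16885/669234)·(-4269/1210) = -2176637/14723148 ≠ 1/12
b·A²c: (-16885/669234)·(-1/5) = 3377/669234 ≠ 1/24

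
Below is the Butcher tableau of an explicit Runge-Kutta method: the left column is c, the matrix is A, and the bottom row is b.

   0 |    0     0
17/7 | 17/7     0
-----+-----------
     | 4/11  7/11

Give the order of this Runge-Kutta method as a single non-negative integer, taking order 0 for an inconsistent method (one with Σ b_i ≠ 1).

b = (4/11, 7/11)
c = (0, 17/7)
Σ b_i: 4/11·1 + 7/11·1 = 1 ✓
b·c: 7/11·17/7 = 17/11 ≠ 1/2 ⇒ order 1.

1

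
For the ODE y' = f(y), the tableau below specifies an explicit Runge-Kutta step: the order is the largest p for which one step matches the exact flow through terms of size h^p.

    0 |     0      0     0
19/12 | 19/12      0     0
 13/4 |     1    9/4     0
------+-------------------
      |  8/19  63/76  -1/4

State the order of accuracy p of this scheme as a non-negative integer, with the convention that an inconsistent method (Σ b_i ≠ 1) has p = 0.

2

b = (8/19, 63/76, -1/4)
c = (0, 19/12, 13/4)
Ac = (0, 0, 57/16)
Σ b_i: 8/19·1 + 63/76·1 + (-1/4)·1 = 1 ✓
b·c: 63/76·19/12 + (-1/4)·13/4 = 1/2 ✓
b·c²: 63/76·361/144 + (-1/4)·169/16 = -9/16 ≠ 1/3 ⇒ order 2.
b·Ac: (-1/4)·57/16 = -57/64 ≠ 1/6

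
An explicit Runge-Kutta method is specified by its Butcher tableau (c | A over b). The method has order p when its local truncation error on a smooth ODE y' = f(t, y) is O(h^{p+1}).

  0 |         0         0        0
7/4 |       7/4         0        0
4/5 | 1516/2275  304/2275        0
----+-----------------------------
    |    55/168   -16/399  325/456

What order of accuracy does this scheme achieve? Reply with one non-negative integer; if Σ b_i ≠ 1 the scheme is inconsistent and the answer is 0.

3

b = (55/168, -16/399, 325/456)
c = (0, 7/4, 4/5)
Ac = (0, 0, 76/325)
Σ b_i: 55/168·1 + (-16/399)·1 + 325/456·1 = 1 ✓
b·c: (-16/399)·7/4 + 325/456·4/5 = 1/2 ✓
b·c²: (-16/399)·49/16 + 325/456·16/25 = 1/3 ✓
b·Ac: 325/456·76/325 = 1/6 ✓; 3 stages ⇒ order 3.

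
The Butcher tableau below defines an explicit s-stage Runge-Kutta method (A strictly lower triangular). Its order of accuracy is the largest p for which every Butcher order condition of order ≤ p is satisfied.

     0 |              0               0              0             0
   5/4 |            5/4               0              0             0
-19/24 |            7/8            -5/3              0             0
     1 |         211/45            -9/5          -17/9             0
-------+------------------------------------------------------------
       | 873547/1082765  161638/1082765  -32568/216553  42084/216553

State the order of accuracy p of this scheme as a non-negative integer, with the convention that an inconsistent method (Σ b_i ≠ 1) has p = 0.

b = (873547/1082765, 161638/1082765, -32568/216553, 42084/216553)
c = (0, 5/4, -19/24, 1)
Ac = (0, 0, -25/12, -163/216)
Σ b_i: 873547/1082765·1 + 161638/1082765·1 + (-32568/216553)·1 + 42084/216553·1 = 1 ✓
b·c: 161638/1082765·5/4 + (-32568/216553)·(-19/24) + 42084/216553·1 = 1/2 ✓
b·c²: 161638/1082765·25/16 + (-32568/216553)·361/576 + 42084/216553·1 = 1/3 ✓
b·Ac: (-32568/216553)·(-25/12) + 42084/216553·(-163/216) = 1/6 ✓
b·c³: 161638/1082765·125/64 + (-32568/216553)·(-6859/13824) + 42084/216553·1 = 69916597/124734528 ≠ 1/4 ⇒ order 3.
b·(c∘Ac): (-32568/216553)·475/288 + 42084/216553·(-163/216) = -1025669/2598636 ≠ 1/8
b·Ac²: (-32568/216553)·(-125/48) + 42084/216553·(-20717/5184) = -12005173/31183632 ≠ 1/12
b·A²c: 42084/216553·425/108 = 496825/649659 ≠ 1/24

3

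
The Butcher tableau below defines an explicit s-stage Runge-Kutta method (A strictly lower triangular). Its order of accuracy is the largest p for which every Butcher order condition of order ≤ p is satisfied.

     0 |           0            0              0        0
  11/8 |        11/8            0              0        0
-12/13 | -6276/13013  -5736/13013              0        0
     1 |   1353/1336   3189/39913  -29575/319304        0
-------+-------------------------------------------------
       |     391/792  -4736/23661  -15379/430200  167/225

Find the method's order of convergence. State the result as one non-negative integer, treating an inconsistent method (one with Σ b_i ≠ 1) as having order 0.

4

b = (391/792, -4736/23661, -15379/430200, 167/225)
c = (0, 11/8, -12/13, 1)
Ac = (0, 0, -717/1183, 261/1336)
Σ b_i: 391/792·1 + (-4736/23661)·1 + (-15379/430200)·1 + 167/225·1 = 1 ✓
b·c: (-4736/23661)·11/8 + (-15379/430200)·(-12/13) + 167/225·1 = 1/2 ✓
b·c²: (-4736/23661)·121/64 + (-15379/430200)·144/169 + 167/225·1 = 1/3 ✓
b·Ac: (-15379/430200)·(-717/1183) + 167/225·261/1336 = 1/6 ✓
b·c³: (-4736/23661)·1331/512 + (-15379/430200)·(-1728/2197) + 167/225·1 = 1/4 ✓
b·(c∘Ac): (-15379/430200)·8604/15379 + 167/225·261/1336 = 1/8 ✓
b·Ac²: (-15379/430200)·(-7887/9464) + 167/225·771/10688 = 1/12 ✓
b·A²c: 167/225·75/1336 = 1/24 ✓; 4 stages ⇒ order 4.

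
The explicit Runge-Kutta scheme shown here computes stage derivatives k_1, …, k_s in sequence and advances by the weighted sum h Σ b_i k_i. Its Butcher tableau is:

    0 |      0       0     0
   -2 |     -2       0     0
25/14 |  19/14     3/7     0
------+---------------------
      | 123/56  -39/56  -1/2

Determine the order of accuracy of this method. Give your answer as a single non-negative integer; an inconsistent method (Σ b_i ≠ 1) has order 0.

b = (123/56, -39/56, -1/2)
c = (0, -2, 25/14)
Ac = (0, 0, -6/7)
Σ b_i: 123/56·1 + (-39/56)·1 + (-1/2)·1 = 1 ✓
b·c: (-39/56)·(-2) + (-1/2)·25/14 = 1/2 ✓
b·c²: (-39/56)·4 + (-1/2)·625/196 = -1717/392 ≠ 1/3 ⇒ order 2.
b·Ac: (-1/2)·(-6/7) = 3/7 ≠ 1/6

2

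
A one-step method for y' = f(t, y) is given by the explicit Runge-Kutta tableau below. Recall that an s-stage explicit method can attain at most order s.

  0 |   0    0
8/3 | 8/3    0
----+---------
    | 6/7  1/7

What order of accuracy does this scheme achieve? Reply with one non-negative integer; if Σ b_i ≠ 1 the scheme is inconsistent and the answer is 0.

b = (6/7, 1/7)
c = (0, 8/3)
Σ b_i: 6/7·1 + 1/7·1 = 1 ✓
b·c: 1/7·8/3 = 8/21 ≠ 1/2 ⇒ order 1.

1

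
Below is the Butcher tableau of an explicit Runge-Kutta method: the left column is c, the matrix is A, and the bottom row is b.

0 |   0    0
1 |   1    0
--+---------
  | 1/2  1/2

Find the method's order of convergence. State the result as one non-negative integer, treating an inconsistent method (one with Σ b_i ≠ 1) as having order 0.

2

b = (1/2, 1/2)
c = (0, 1)
Σ b_i: 1/2·1 + 1/2·1 = 1 ✓
b·c: 1/2·1 = 1/2 ✓; 2 stages ⇒ order 2.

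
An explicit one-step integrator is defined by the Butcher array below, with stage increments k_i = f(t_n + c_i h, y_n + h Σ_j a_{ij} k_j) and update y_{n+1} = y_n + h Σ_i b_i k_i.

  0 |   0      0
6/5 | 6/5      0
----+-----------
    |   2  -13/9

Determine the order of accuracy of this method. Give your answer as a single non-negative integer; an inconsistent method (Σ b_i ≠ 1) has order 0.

b = (2, -13/9)
c = (0, 6/5)
Σ b_i: 2·1 + (-13/9)·1 = 5/9 ≠ 1 ⇒ order 0.

0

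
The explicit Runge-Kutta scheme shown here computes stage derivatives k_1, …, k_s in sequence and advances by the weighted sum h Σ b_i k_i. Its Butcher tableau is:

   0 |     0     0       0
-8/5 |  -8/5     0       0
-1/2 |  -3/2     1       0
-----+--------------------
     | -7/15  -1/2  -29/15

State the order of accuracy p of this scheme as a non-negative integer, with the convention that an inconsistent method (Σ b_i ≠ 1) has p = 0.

0

b = (-7/15, -1/2, -29/15)
c = (0, -8/5, -1/2)
Ac = (0, 0, -8/5)
Σ b_i: (-7/15)·1 + (-1/2)·1 + (-29/15)·1 = -29/10 ≠ 1 ⇒ order 0.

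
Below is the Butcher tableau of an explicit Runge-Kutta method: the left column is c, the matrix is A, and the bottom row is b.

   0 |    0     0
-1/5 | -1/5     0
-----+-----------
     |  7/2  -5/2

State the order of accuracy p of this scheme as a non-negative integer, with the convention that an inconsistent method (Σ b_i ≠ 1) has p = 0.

2

b = (7/2, -5/2)
c = (0, -1/5)
Σ b_i: 7/2·1 + (-5/2)·1 = 1 ✓
b·c: (-5/2)·(-1/5) = 1/2 ✓; 2 stages ⇒ order 2.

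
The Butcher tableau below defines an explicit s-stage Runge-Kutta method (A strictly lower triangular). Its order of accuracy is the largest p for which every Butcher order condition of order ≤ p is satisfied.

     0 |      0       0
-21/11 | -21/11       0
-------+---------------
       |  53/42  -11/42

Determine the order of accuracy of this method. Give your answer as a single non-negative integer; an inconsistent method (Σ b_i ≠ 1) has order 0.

2

b = (53/42, -11/42)
c = (0, -21/11)
Σ b_i: 53/42·1 + (-11/42)·1 = 1 ✓
b·c: (-11/42)·(-21/11) = 1/2 ✓; 2 stages ⇒ order 2.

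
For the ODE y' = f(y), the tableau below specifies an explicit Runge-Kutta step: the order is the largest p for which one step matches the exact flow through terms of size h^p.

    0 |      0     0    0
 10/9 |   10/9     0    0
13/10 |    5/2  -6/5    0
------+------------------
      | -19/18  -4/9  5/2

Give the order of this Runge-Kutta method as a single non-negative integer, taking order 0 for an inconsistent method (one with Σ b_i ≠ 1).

b = (-19/18, -4/9, 5/2)
c = (0, 10/9, 13/10)
Ac = (0, 0, -4/3)
Σ b_i: (-19/18)·1 + (-4/9)·1 + 5/2·1 = 1 ✓
b·c: (-4/9)·10/9 + 5/2·13/10 = 893/324 ≠ 1/2 ⇒ order 1.

1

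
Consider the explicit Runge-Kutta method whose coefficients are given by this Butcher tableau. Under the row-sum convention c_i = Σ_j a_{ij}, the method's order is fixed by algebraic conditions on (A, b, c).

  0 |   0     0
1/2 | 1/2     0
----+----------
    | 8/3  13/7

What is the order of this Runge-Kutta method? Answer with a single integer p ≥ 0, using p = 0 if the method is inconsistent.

0

b = (8/3, 13/7)
c = (0, 1/2)
Σ b_i: 8/3·1 + 13/7·1 = 95/21 ≠ 1 ⇒ order 0.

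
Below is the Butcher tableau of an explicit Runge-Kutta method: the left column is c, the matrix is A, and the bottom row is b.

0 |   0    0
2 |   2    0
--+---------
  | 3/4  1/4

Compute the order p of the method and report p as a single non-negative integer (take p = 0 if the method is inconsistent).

b = (3/4, 1/4)
c = (0, 2)
Σ b_i: 3/4·1 + 1/4·1 = 1 ✓
b·c: 1/4·2 = 1/2 ✓; 2 stages ⇒ order 2.

2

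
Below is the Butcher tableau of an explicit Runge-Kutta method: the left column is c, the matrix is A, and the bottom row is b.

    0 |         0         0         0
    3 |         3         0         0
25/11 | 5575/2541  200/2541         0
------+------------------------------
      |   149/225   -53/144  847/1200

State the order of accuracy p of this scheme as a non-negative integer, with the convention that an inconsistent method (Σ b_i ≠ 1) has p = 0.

b = (149/225, -53/144, 847/1200)
c = (0, 3, 25/11)
Ac = (0, 0, 200/847)
Σ b_i: 149/225·1 + (-53/144)·1 + 847/1200·1 = 1 ✓
b·c: (-53/144)·3 + 847/1200·25/11 = 1/2 ✓
b·c²: (-53/144)·9 + 847/1200·625/121 = 1/3 ✓
b·Ac: 847/1200·200/847 = 1/6 ✓; 3 stages ⇒ order 3.

3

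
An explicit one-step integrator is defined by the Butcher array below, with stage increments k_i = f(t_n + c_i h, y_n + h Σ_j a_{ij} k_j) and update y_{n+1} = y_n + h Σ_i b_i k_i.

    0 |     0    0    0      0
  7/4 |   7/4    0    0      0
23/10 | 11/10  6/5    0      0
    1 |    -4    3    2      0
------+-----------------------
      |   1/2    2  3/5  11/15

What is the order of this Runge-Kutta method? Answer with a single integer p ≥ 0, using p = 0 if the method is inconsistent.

0

b = (1/2, 2, 3/5, 11/15)
c = (0, 7/4, 23/10, 1)
Ac = (0, 0, 21/10, 197/20)
Σ b_i: 1/2·1 + 2·1 + 3/5·1 + 11/15·1 = 23/6 ≠ 1 ⇒ order 0.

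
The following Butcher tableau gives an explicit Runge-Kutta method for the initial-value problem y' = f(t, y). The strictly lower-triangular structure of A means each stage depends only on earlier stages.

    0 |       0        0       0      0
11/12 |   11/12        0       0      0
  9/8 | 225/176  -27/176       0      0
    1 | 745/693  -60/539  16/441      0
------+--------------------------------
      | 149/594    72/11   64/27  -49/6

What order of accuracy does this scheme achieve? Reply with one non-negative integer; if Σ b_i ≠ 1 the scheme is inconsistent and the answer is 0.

b = (149/594, 72/11, 64/27, -49/6)
c = (0, 11/12, 9/8, 1)
Ac = (0, 0, -9/64, -3/49)
Σ b_i: 149/594·1 + 72/11·1 + 64/27·1 + (-49/6)·1 = 1 ✓
b·c: 72/11·11/12 + 64/27·9/8 + (-49/6)·1 = 1/2 ✓
b·c²: 72/11·121/144 + 64/27·81/64 + (-49/6)·1 = 1/3 ✓
b·Ac: 64/27·(-9/64) + (-49/6)·(-3/49) = 1/6 ✓
b·c³: 72/11·1331/1728 + 64/27·729/512 + (-49/6)·1 = 1/4 ✓
b·(c∘Ac): 64/27·(-81/512) + (-49/6)·(-3/49) = 1/8 ✓
b·Ac²: 64/27·(-33/256) + (-49/6)·(-1/21) = 1/12 ✓
b·A²c: (-49/6)·(-1/196) = 1/24 ✓; 4 stages ⇒ order 4.

4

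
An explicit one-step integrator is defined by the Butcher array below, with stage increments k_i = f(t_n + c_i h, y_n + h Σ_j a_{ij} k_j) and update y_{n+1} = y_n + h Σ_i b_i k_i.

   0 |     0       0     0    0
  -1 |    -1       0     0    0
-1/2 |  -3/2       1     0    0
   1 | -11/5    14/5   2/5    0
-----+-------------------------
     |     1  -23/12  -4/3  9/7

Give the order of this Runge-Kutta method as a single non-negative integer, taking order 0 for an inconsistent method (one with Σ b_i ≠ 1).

b = (1, -23/12, -4/3, 9/7)
c = (0, -1, -1/2, 1)
Ac = (0, 0, -1, -3)
Σ b_i: 1·1 + (-23/12)·1 + (-4/3)·1 + 9/7·1 = -27/28 ≠ 1 ⇒ order 0.

0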